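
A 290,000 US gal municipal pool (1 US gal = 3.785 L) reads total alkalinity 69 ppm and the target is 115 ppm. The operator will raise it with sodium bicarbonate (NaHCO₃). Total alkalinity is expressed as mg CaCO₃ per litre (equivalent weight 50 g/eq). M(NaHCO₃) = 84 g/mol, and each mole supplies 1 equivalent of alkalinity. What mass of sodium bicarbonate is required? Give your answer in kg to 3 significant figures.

Volume: 290,000 US gal × 3.785 L/gal = 1,097,650 L.
Alkalinity to add: (115 − 69) = 46 mg/L as CaCO₃ × 1,097,650 L = 50,490 g as CaCO₃.
Equivalents: 50,490 g ÷ 50 g/eq = 1010 eq.
NaHCO₃ supplies 1 eq per mole → 1010 mol.
Mass: 1010 mol × 84 g/mol = 84,830 g.

84.8 kg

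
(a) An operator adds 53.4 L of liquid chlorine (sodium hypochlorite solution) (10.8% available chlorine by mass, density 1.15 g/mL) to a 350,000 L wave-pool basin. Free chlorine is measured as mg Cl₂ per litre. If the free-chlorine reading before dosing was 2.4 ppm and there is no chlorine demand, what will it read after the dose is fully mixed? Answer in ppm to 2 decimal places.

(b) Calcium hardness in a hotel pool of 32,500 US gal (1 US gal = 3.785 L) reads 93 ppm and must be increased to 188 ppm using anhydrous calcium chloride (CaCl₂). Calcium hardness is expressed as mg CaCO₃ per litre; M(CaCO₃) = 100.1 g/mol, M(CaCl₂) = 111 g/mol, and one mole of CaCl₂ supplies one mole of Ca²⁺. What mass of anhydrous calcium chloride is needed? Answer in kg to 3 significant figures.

(a) Mass of solution: 53.4 L × 1000 mL/L × 1.15 g/mL = 61,410 g.
(a) Available chlorine delivered: 61,410 g × 0.108 = 6632 g as Cl₂.
(a) Concentration rise: 6632 g / 350,000 L = 18.95 mg/L = 18.95 ppm.
(a) Final FC: 2.4 + 18.95 = 21.35 ppm.

(b) Volume: 32,500 US gal × 3.785 L/gal = 123,012 L.
(b) Hardness to add: (188 − 93) = 95 mg/L as CaCO₃ × 123,012 L = 11,690 g as CaCO₃.
(b) Moles of Ca²⁺ (1 mol Ca²⁺ ≡ 1 mol CaCO₃): 11,690 / 100.1 g/mol = 116.7 mol.
(b) Mass of CaCl₂: 116.7 × 111 = 12,960 g.

(a) 21.35 ppm; (b) 13.0 kg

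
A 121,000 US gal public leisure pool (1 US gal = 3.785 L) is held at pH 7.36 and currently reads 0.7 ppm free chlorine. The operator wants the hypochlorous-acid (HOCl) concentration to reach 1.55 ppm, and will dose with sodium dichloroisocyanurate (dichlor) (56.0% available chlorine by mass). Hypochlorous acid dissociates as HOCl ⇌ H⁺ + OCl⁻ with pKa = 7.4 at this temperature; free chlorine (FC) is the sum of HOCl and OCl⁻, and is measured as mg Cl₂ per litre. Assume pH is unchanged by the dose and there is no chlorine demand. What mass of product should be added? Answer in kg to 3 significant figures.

1.85 kg

Volume: 121,000 US gal × 3.785 L/gal = 457,985 L.
[OCl⁻]/[HOCl] = 10^(pH − pKa) = 10^(7.36 − 7.4) = 0.912; fraction as HOCl = 1/(1 + 0.912) = 0.523.
Free chlorine required for 1.55 ppm HOCl: 1.55 / 0.523 = 2.964 ppm.
FC to add: 2.964 − 0.7 = 2.264 mg/L as Cl₂.
Cl₂ equivalent: 2.264 mg/L × 457,985 L = 1037 g.
Product at 56.0% available Cl: 1037 / 0.56 = 1851 g.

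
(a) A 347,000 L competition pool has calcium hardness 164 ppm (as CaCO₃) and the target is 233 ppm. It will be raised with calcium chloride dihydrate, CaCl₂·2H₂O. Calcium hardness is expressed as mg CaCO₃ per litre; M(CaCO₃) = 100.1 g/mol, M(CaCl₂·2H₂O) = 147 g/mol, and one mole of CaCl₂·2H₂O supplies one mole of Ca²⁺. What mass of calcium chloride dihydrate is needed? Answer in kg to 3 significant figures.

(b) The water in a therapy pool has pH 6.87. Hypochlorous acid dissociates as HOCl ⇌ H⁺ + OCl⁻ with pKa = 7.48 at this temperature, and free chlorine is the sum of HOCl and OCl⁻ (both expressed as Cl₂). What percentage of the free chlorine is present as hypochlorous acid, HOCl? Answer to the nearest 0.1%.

(a) 35.2 kg; (b) 80.3%

(a) Hardness to add: (233 − 164) = 69 mg/L as CaCO₃ × 347,000 L = 23,940 g as CaCO₃.
(a) Moles of Ca²⁺ (1 mol Ca²⁺ ≡ 1 mol CaCO₃): 23,940 / 100.1 g/mol = 239.2 mol.
(a) Mass of CaCl₂·2H₂O: 239.2 × 147 = 35,160 g.

(b) [OCl⁻]/[HOCl] = 10^(pH − pKa) = 10^(6.87 − 7.48) = 10^-0.61 = 0.2455.
(b) Fraction as HOCl = 1 / (1 + 0.2455) = 0.8029.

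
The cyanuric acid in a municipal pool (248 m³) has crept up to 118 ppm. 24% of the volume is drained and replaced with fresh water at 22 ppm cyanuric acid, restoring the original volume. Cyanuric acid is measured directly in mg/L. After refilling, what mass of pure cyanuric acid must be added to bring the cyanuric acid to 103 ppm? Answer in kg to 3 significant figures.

Volume: 248 m³ = 248,000 L.
After draining 24% and refilling: 118 × 0.76 + 22 × 0.24 = 94.96 ppm.
Deficit to target: 103 − 94.96 = 8.04 mg/L.
Mass: 8.04 mg/L × 248,000 L = 1994 g cyanuric acid.

1.99 kg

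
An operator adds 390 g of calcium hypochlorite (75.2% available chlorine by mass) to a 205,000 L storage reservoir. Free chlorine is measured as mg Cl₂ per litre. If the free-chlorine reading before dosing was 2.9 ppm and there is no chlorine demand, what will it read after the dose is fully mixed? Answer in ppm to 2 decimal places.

Available chlorine delivered: 390 g × 0.752 = 293.3 g as Cl₂.
Concentration rise: 293.3 g / 205,000 L = 1.431 mg/L = 1.43 ppm.
Final FC: 2.9 + 1.43 = 4.33 ppm.

4.33 ppm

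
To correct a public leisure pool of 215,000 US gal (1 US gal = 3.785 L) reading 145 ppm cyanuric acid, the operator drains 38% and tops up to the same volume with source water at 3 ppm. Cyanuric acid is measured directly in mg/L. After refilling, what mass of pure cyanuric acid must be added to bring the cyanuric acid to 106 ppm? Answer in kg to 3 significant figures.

Volume: 215,000 US gal × 3.785 L/gal = 813,775 L.
After draining 38% and refilling: 145 × 0.62 + 3 × 0.38 = 91.04 ppm.
Deficit to target: 106 − 91.04 = 14.96 mg/L.
Mass: 14.96 mg/L × 813,775 L = 12,170 g cyanuric acid.

12.2 kg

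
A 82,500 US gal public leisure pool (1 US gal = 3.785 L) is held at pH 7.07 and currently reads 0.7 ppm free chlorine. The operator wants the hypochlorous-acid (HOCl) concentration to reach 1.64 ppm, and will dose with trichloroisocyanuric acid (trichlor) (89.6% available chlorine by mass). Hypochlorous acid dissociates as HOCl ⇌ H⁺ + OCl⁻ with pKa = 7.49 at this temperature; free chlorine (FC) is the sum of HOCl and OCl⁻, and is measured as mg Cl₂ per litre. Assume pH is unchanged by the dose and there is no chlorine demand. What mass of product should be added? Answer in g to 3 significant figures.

Volume: 82,500 US gal × 3.785 L/gal = 312,262 L.
[OCl⁻]/[HOCl] = 10^(pH − pKa) = 10^(7.07 − 7.49) = 0.3802; fraction as HOCl = 1/(1 + 0.3802) = 0.7245.
Free chlorine required for 1.64 ppm HOCl: 1.64 / 0.7245 = 2.264 ppm.
FC to add: 2.264 − 0.7 = 1.564 mg/L as Cl₂.
Cl₂ equivalent: 1.564 mg/L × 312,262 L = 488.2 g.
Product at 89.6% available Cl: 488.2 / 0.896 = 544.9 g.

545 g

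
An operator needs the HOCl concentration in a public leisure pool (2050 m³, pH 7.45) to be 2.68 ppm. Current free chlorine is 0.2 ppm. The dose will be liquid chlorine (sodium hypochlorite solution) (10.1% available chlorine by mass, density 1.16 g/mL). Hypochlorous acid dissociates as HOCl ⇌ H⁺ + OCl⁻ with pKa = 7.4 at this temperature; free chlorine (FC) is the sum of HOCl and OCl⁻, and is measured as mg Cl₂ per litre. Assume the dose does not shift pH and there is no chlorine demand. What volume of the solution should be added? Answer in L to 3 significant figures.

96.0 L

Volume: 2050 m³ = 2,050,000 L.
[OCl⁻]/[HOCl] = 10^(pH − pKa) = 10^(7.45 − 7.4) = 1.122; fraction as HOCl = 1/(1 + 1.122) = 0.4712.
Free chlorine required for 2.68 ppm HOCl: 2.68 / 0.4712 = 5.687 ppm.
FC to add: 5.687 − 0.2 = 5.487 mg/L as Cl₂.
Cl₂ equivalent: 5.487 mg/L × 2,050,000 L = 11,250 g.
Product at 10.1% available Cl: 11,250 / 0.101 = 111,400 g.
Volume: 111,400 g ÷ 1.16 g/mL = 96,010 mL.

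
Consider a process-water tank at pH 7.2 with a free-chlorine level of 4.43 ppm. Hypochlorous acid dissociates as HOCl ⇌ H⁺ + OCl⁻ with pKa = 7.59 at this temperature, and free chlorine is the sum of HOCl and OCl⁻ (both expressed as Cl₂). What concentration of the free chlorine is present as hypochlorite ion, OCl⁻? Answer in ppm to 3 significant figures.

[OCl⁻]/[HOCl] = 10^(pH − pKa) = 10^(7.2 − 7.59) = 10^-0.39 = 0.4074.
Fraction as HOCl = 1 / (1 + 0.4074) = 0.7105.
OCl⁻ = (1 − 0.7105) × 4.43 ppm = 1.282 ppm.

1.28 ppm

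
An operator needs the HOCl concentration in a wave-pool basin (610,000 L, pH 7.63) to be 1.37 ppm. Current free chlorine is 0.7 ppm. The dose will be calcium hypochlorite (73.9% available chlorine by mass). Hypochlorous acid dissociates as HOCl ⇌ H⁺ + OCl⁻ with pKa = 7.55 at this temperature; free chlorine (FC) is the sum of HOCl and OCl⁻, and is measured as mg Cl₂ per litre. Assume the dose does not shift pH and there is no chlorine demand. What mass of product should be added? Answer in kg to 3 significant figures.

[OCl⁻]/[HOCl] = 10^(pH − pKa) = 10^(7.63 − 7.55) = 1.202; fraction as HOCl = 1/(1 + 1.202) = 0.4541.
Free chlorine required for 1.37 ppm HOCl: 1.37 / 0.4541 = 3.017 ppm.
FC to add: 3.017 − 0.7 = 2.317 mg/L as Cl₂.
Cl₂ equivalent: 2.317 mg/L × 610,000 L = 1413 g.
Product at 73.9% available Cl: 1413 / 0.739 = 1913 g.

1.91 kg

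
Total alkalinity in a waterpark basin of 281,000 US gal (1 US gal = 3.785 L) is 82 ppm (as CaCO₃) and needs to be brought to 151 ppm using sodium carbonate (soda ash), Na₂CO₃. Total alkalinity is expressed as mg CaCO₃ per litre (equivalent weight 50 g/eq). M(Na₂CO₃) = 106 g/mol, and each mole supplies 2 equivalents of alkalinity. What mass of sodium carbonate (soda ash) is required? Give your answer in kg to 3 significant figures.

77.8 kg

Volume: 281,000 US gal × 3.785 L/gal = 1,063,585 L.
Alkalinity to add: (151 − 82) = 69 mg/L as CaCO₃ × 1,063,585 L = 73,390 g as CaCO₃.
Equivalents: 73,390 g ÷ 50 g/eq = 1468 eq.
Each mole of Na₂CO₃ supplies 2 eq, so 1468 / 2 = 733.9 mol.
Mass: 733.9 mol × 106 g/mol = 77,790 g.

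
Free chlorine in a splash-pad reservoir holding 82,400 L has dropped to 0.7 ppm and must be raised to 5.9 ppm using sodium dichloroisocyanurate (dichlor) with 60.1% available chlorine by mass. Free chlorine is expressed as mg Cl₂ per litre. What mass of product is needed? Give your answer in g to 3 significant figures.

Chlorine deficit: 5.9 − 0.7 = 5.2 ppm = 5.2 mg/L as Cl₂.
Cl₂ equivalent needed: 5.2 mg/L × 82,400 L = 428,500 mg = 428.5 g.
Product at 60.1% available chlorine: 428.5 / 0.601 = 712.9 g.

713 g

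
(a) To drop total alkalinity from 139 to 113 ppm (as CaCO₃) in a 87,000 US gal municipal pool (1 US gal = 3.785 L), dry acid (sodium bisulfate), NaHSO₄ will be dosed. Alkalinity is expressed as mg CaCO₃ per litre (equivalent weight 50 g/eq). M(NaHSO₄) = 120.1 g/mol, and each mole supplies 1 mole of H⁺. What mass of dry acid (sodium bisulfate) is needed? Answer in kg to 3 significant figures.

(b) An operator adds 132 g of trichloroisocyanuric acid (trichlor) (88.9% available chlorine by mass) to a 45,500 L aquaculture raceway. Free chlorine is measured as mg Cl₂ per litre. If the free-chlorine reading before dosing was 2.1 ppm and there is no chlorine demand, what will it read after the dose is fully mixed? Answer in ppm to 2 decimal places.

(a) 20.6 kg; (b) 4.68 ppm

(a) Volume: 87,000 US gal × 3.785 L/gal = 329,295 L.
(a) Alkalinity to neutralize: (139 − 113) = 26 mg/L as CaCO₃ × 329,295 L = 8562 g as CaCO₃.
(a) Equivalents of H⁺ required: 8562 ÷ 50 g/eq = 171.2 eq = 171.2 mol NaHSO₄.
(a) Mass of NaHSO₄: 171.2 × 120.1 = 20,570 g.

(b) Available chlorine delivered: 132 g × 0.889 = 117.3 g as Cl₂.
(b) Concentration rise: 117.3 g / 45,500 L = 2.579 mg/L = 2.58 ppm.
(b) Final FC: 2.1 + 2.58 = 4.68 ppm.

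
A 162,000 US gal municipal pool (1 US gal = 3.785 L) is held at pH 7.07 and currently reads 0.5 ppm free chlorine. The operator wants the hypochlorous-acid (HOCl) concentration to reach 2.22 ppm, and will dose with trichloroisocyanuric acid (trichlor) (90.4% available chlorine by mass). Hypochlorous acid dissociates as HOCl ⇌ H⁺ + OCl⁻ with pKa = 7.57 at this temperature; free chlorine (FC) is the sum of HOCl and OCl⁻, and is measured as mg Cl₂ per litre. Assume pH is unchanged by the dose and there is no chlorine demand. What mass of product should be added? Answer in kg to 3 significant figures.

Volume: 162,000 US gal × 3.785 L/gal = 613,170 L.
[OCl⁻]/[HOCl] = 10^(pH − pKa) = 10^(7.07 − 7.57) = 0.3162; fraction as HOCl = 1/(1 + 0.3162) = 0.7597.
Free chlorine required for 2.22 ppm HOCl: 2.22 / 0.7597 = 2.922 ppm.
FC to add: 2.922 − 0.5 = 2.422 mg/L as Cl₂.
Cl₂ equivalent: 2.422 mg/L × 613,170 L = 1485 g.
Product at 90.4% available Cl: 1485 / 0.904 = 1643 g.

1.64 kg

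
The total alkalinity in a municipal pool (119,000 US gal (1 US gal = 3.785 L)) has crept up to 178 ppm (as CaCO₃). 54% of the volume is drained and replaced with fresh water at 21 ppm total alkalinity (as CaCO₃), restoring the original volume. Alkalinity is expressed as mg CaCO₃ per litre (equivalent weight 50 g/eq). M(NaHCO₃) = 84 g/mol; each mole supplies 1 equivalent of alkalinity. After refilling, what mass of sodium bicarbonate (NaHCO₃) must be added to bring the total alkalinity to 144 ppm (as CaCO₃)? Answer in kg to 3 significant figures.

38.4 kg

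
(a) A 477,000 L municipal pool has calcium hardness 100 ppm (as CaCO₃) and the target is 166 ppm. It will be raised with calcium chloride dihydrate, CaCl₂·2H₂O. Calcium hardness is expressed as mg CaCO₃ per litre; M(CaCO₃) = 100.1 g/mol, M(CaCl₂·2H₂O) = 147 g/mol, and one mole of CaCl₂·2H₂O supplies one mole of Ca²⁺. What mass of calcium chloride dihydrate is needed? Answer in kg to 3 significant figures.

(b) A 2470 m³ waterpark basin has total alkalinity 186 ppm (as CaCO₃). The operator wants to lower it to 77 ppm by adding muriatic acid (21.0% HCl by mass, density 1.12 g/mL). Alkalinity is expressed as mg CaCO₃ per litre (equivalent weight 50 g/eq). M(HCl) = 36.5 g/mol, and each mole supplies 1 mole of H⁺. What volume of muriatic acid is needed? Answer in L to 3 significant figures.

(a) Hardness to add: (166 − 100) = 66 mg/L as CaCO₃ × 477,000 L = 31,480 g as CaCO₃.
(a) Moles of Ca²⁺ (1 mol Ca²⁺ ≡ 1 mol CaCO₃): 31,480 / 100.1 g/mol = 314.5 mol.
(a) Mass of CaCl₂·2H₂O: 314.5 × 147 = 46,230 g.

(b) Volume: 2470 m³ = 2,470,000 L.
(b) Alkalinity to neutralize: (186 − 77) = 109 mg/L as CaCO₃ × 2,470,000 L = 269,200 g as CaCO₃.
(b) Equivalents of H⁺ required: 269,200 ÷ 50 g/eq = 5385 eq = 5385 mol HCl.
(b) Mass of HCl: 5385 × 36.5 = 196,500 g.
(b) Mass of 21.0% solution: 196,500 / 0.21 = 935,900 g.
(b) Volume: 935,900 g ÷ 1.12 g/mL = 835,600 mL.

(a) 46.2 kg; (b) 836 L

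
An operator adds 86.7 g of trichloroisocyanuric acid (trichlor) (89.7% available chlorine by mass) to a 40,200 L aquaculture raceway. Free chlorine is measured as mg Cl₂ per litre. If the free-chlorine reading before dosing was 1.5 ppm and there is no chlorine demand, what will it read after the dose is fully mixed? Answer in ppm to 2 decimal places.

Available chlorine delivered: 86.7 g × 0.897 = 77.77 g as Cl₂.
Concentration rise: 77.77 g / 40,200 L = 1.935 mg/L = 1.93 ppm.
Final FC: 1.5 + 1.93 = 3.43 ppm.

3.43 ppm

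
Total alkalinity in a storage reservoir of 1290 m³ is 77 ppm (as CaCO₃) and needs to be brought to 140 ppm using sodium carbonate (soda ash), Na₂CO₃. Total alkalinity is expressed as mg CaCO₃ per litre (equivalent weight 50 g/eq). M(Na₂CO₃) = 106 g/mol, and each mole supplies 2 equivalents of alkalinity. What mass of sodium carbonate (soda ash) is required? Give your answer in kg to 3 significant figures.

Volume: 1290 m³ = 1,290,000 L.
Alkalinity to add: (140 − 77) = 63 mg/L as CaCO₃ × 1,290,000 L = 81,270 g as CaCO₃.
Equivalents: 81,270 g ÷ 50 g/eq = 1625 eq.
Each mole of Na₂CO₃ supplies 2 eq, so 1625 / 2 = 812.7 mol.
Mass: 812.7 mol × 106 g/mol = 86,150 g.

86.1 kg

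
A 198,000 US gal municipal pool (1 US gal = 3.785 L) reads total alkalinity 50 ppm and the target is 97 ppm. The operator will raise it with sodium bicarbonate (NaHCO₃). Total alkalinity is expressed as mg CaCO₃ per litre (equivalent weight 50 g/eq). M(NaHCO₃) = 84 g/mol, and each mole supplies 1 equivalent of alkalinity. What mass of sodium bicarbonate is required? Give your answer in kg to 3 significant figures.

59.2 kg

Volume: 198,000 US gal × 3.785 L/gal = 749,430 L.
Alkalinity to add: (97 − 50) = 47 mg/L as CaCO₃ × 749,430 L = 35,220 g as CaCO₃.
Equivalents: 35,220 g ÷ 50 g/eq = 704.5 eq.
NaHCO₃ supplies 1 eq per mole → 704.5 mol.
Mass: 704.5 mol × 84 g/mol = 59,170 g.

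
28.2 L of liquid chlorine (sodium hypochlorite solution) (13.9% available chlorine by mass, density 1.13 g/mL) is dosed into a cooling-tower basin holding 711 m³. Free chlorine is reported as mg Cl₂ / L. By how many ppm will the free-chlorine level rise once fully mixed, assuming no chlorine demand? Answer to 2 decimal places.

Volume: 711 m³ = 711,000 L.
Mass of solution: 28.2 L × 1000 mL/L × 1.13 g/mL = 31,870 g.
Available chlorine delivered: 31,870 g × 0.139 = 4429 g as Cl₂.
Concentration rise: 4429 g / 711,000 L = 6.23 mg/L = 6.23 ppm.

6.23 ppm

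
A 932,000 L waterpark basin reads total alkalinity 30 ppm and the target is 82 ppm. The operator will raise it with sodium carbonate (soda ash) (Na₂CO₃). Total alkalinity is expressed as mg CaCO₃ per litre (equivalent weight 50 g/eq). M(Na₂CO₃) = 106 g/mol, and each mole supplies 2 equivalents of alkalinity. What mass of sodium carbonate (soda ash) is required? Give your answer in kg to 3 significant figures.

51.4 kg

Alkalinity to add: (82 − 30) = 52 mg/L as CaCO₃ × 932,000 L = 48,460 g as CaCO₃.
Equivalents: 48,460 g ÷ 50 g/eq = 969.3 eq.
Each mole of Na₂CO₃ supplies 2 eq, so 969.3 / 2 = 484.6 mol.
Mass: 484.6 mol × 106 g/mol = 51,370 g.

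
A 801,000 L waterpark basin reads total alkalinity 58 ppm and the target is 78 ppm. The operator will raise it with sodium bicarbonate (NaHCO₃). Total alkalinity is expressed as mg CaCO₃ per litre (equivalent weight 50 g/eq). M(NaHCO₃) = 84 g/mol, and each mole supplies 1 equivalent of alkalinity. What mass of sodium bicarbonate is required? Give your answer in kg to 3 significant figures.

26.9 kg

Alkalinity to add: (78 − 58) = 20 mg/L as CaCO₃ × 801,000 L = 16,020 g as CaCO₃.
Equivalents: 16,020 g ÷ 50 g/eq = 320.4 eq.
NaHCO₃ supplies 1 eq per mole → 320.4 mol.
Mass: 320.4 mol × 84 g/mol = 26,910 g.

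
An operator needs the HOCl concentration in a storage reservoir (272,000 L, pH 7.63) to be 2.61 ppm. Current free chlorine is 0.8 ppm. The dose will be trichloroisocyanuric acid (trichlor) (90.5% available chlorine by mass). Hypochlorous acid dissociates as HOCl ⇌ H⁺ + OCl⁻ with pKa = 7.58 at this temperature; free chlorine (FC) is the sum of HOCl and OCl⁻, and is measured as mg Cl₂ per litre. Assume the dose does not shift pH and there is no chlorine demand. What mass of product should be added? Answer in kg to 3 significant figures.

1.42 kg

[OCl⁻]/[HOCl] = 10^(pH − pKa) = 10^(7.63 − 7.58) = 1.122; fraction as HOCl = 1/(1 + 1.122) = 0.4712.
Free chlorine required for 2.61 ppm HOCl: 2.61 / 0.4712 = 5.538 ppm.
FC to add: 5.538 − 0.8 = 4.738 mg/L as Cl₂.
Cl₂ equivalent: 4.738 mg/L × 272,000 L = 1289 g.
Product at 90.5% available Cl: 1289 / 0.905 = 1424 g.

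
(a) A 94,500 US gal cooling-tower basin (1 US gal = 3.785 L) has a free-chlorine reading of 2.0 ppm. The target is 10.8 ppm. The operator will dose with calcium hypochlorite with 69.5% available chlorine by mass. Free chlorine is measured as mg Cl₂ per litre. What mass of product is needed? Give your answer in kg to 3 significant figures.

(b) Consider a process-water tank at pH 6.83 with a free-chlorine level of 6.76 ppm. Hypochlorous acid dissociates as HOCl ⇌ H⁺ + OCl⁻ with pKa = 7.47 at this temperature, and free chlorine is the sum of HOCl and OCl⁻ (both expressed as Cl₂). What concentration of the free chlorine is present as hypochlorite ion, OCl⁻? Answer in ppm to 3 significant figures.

(a) 4.53 kg; (b) 1.26 ppm

(a) Volume: 94,500 US gal × 3.785 L/gal = 357,682 L.
(a) Chlorine deficit: 10.8 − 2.0 = 8.8 ppm = 8.8 mg/L as Cl₂.
(a) Cl₂ equivalent needed: 8.8 mg/L × 357,682 L = 3,148,000 mg = 3148 g.
(a) Product at 69.5% available chlorine: 3148 / 0.695 = 4529 g.

(b) [OCl⁻]/[HOCl] = 10^(pH − pKa) = 10^(6.83 − 7.47) = 10^-0.64 = 0.2291.
(b) Fraction as HOCl = 1 / (1 + 0.2291) = 0.8136.
(b) OCl⁻ = (1 − 0.8136) × 6.76 ppm = 1.26 ppm.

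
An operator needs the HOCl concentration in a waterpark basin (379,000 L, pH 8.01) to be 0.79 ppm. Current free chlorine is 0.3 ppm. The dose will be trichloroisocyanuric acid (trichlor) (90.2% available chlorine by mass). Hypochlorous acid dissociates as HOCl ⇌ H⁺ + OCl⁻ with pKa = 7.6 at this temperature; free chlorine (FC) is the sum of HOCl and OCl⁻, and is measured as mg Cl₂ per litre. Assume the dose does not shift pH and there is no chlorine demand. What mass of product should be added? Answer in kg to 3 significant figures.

[OCl⁻]/[HOCl] = 10^(pH − pKa) = 10^(8.01 − 7.6) = 2.57; fraction as HOCl = 1/(1 + 2.57) = 0.2801.
Free chlorine required for 0.79 ppm HOCl: 0.79 / 0.2801 = 2.821 ppm.
FC to add: 2.821 − 0.3 = 2.521 mg/L as Cl₂.
Cl₂ equivalent: 2.521 mg/L × 379,000 L = 955.3 g.
Product at 90.2% available Cl: 955.3 / 0.902 = 1059 g.

1.06 kg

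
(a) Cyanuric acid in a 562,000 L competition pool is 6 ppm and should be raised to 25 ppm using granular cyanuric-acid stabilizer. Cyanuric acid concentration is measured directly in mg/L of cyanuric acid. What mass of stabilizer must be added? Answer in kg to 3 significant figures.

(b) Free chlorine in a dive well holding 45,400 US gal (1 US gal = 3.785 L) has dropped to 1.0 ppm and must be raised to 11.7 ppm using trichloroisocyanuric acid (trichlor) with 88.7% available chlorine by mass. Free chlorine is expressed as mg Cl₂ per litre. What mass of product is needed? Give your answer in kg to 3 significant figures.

(a) 10.7 kg; (b) 2.07 kg

(a) CYA to add: (25 − 6) = 19 mg/L × 562,000 L = 10,680 g cyanuric acid.

(b) Volume: 45,400 US gal × 3.785 L/gal = 171,839 L.
(b) Chlorine deficit: 11.7 − 1.0 = 10.7 ppm = 10.7 mg/L as Cl₂.
(b) Cl₂ equivalent needed: 10.7 mg/L × 171,839 L = 1,839,000 mg = 1839 g.
(b) Product at 88.7% available chlorine: 1839 / 0.887 = 2073 g.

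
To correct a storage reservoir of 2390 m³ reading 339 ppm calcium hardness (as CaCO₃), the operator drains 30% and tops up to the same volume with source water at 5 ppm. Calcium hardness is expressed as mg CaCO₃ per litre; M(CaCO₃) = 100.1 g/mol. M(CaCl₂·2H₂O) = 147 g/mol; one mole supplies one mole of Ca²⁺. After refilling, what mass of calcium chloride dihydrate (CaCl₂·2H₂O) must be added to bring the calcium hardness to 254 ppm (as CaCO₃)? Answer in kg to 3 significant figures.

53.3 kg

Volume: 2390 m³ = 2,390,000 L.
After draining 30% and refilling: 339 × 0.70 + 5 × 0.30 = 238.8 ppm.
Deficit to target: 254 − 238.8 = 15.2 mg/L.
As CaCO₃: 15.2 mg/L × 2,390,000 L = 36,330 g; ÷ 100.1 = 362.9 mol Ca²⁺.
Mass: 362.9 × 147 = 53,350 g.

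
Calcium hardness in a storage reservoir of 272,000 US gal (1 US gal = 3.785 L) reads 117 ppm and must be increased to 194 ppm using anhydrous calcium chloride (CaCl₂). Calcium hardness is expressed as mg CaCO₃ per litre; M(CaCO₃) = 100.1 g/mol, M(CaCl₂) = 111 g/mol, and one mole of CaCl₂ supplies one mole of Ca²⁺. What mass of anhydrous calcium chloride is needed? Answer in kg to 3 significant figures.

Volume: 272,000 US gal × 3.785 L/gal = 1,029,520 L.
Hardness to add: (194 − 117) = 77 mg/L as CaCO₃ × 1,029,520 L = 79,270 g as CaCO₃.
Moles of Ca²⁺ (1 mol Ca²⁺ ≡ 1 mol CaCO₃): 79,270 / 100.1 g/mol = 791.9 mol.
Mass of CaCl₂: 791.9 × 111 = 87,910 g.

87.9 kg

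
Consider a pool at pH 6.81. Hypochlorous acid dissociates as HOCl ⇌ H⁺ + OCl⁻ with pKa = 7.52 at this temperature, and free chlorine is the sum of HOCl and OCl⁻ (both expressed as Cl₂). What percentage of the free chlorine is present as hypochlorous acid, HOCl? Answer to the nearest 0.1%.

83.7%

[OCl⁻]/[HOCl] = 10^(pH − pKa) = 10^(6.81 − 7.52) = 10^-0.71 = 0.195.
Fraction as HOCl = 1 / (1 + 0.195) = 0.8368.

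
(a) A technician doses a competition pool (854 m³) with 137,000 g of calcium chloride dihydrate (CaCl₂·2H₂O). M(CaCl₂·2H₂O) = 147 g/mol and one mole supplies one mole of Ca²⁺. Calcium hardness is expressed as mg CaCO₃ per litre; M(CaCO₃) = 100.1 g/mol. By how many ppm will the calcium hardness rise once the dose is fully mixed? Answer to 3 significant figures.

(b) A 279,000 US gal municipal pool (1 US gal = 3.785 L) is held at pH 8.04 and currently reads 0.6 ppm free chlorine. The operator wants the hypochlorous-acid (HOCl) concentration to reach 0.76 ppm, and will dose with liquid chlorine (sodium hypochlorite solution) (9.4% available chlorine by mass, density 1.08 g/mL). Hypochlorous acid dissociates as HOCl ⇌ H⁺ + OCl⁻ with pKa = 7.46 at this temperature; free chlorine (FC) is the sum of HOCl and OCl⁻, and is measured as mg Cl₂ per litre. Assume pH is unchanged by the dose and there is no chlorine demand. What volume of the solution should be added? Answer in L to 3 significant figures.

(a) Volume: 854 m³ = 854,000 L.
(a) Moles of Ca²⁺: 137,000 g ÷ 147 g/mol = 932 mol.
(a) As CaCO₃: 932 mol × 100.1 g/mol = 93,290 g.
(a) Rise: 93,290 g / 854,000 L × 1000 = 109.2 mg/L.

(b) Volume: 279,000 US gal × 3.785 L/gal = 1,056,015 L.
(b) [OCl⁻]/[HOCl] = 10^(pH − pKa) = 10^(8.04 − 7.46) = 3.802; fraction as HOCl = 1/(1 + 3.802) = 0.2083.
(b) Free chlorine required for 0.76 ppm HOCl: 0.76 / 0.2083 = 3.649 ppm.
(b) FC to add: 3.649 − 0.6 = 3.049 mg/L as Cl₂.
(b) Cl₂ equivalent: 3.049 mg/L × 1,056,015 L = 3220 g.
(b) Product at 9.4% available Cl: 3220 / 0.094 = 34,260 g.
(b) Volume: 34,260 g ÷ 1.08 g/mL = 31,720 mL.

(a) 109 ppm; (b) 31.7 L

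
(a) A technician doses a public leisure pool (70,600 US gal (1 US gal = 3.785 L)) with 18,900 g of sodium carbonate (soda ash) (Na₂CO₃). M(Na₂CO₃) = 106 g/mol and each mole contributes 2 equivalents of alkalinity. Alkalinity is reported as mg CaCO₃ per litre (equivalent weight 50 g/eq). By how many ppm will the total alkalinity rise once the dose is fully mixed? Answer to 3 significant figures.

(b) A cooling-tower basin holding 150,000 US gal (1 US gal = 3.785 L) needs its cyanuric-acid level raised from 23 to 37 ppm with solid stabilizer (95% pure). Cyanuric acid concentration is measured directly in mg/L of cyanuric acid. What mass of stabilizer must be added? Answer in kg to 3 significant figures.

(a) Volume: 70,600 US gal × 3.785 L/gal = 267,221 L.
(a) Moles of Na₂CO₃: 18,900 g ÷ 106 g/mol = 178.3 mol → 356.6 eq of alkalinity.
(a) As CaCO₃: 356.6 eq × 50 g/eq = 17,830 g.
(a) Rise: 17,830 g / 267,221 L × 1000 = 66.72 mg/L.

(b) Volume: 150,000 US gal × 3.785 L/gal = 567,750 L.
(b) CYA to add: (37 − 23) = 14 mg/L × 567,750 L = 7948 g cyanuric acid.
(b) At 95% purity: 7948 / 0.95 = 8367 g product.

(a) 66.7 ppm; (b) 8.37 kg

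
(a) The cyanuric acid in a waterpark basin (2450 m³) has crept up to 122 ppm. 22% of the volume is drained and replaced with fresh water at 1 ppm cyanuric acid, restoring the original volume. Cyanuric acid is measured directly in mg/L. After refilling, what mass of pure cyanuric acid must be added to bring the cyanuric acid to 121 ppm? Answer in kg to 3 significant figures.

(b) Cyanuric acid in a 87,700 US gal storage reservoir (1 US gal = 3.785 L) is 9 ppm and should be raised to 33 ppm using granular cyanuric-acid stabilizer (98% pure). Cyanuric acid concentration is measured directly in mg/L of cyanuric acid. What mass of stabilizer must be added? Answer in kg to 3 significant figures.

(a) 62.8 kg; (b) 8.13 kg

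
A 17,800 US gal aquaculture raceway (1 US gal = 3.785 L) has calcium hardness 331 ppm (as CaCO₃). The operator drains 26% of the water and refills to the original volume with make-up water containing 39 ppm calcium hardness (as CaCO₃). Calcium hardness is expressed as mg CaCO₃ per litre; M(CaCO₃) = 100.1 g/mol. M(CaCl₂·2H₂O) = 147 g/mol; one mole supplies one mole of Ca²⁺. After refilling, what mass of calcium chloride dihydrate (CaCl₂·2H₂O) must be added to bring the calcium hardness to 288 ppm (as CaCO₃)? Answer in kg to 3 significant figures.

3.26 kg

Volume: 17,800 US gal × 3.785 L/gal = 67,373 L.
After draining 26% and refilling: 331 × 0.74 + 39 × 0.26 = 255.08 ppm.
Deficit to target: 288 − 255.08 = 32.92 mg/L.
As CaCO₃: 32.92 mg/L × 67,373 L = 2218 g; ÷ 100.1 = 22.16 mol Ca²⁺.
Mass: 22.16 × 147 = 3257 g.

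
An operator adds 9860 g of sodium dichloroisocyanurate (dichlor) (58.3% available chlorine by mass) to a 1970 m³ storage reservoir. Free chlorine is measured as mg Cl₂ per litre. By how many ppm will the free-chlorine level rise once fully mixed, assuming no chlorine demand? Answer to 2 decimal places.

2.92 ppm

Volume: 1970 m³ = 1,970,000 L.
Available chlorine delivered: 9860 g × 0.583 = 5748 g as Cl₂.
Concentration rise: 5748 g / 1,970,000 L = 2.918 mg/L = 2.92 ppm.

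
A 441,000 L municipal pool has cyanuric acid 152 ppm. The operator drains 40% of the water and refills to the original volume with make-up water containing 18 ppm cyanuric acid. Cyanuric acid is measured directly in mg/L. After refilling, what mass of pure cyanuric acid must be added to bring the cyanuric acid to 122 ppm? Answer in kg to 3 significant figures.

After draining 40% and refilling: 152 × 0.60 + 18 × 0.40 = 98.4 ppm.
Deficit to target: 122 − 98.4 = 23.6 mg/L.
Mass: 23.6 mg/L × 441,000 L = 10,410 g cyanuric acid.

10.4 kg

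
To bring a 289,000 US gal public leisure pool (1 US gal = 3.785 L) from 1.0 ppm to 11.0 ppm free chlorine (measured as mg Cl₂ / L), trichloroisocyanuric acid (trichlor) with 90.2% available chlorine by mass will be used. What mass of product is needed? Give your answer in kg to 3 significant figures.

12.1 kg

Volume: 289,000 US gal × 3.785 L/gal = 1,093,865 L.
Chlorine deficit: 11.0 − 1.0 = 10 ppm = 10 mg/L as Cl₂.
Cl₂ equivalent needed: 10 mg/L × 1,093,865 L = 10,940,000 mg = 10,940 g.
Product at 90.2% available chlorine: 10,940 / 0.902 = 12,130 g.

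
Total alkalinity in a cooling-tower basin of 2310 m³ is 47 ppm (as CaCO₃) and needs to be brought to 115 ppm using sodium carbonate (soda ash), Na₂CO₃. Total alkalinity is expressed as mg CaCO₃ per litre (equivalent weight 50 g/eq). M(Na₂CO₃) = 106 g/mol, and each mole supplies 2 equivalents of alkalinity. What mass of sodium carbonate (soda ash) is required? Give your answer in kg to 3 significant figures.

Volume: 2310 m³ = 2,310,000 L.
Alkalinity to add: (115 − 47) = 68 mg/L as CaCO₃ × 2,310,000 L = 157,100 g as CaCO₃.
Equivalents: 157,100 g ÷ 50 g/eq = 3142 eq.
Each mole of Na₂CO₃ supplies 2 eq, so 3142 / 2 = 1571 mol.
Mass: 1571 mol × 106 g/mol = 166,500 g.

167 kg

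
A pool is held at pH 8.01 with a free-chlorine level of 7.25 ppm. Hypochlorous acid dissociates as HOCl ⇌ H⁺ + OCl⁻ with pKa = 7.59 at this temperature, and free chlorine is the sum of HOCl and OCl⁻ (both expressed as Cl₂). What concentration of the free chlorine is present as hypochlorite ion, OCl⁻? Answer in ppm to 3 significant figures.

[OCl⁻]/[HOCl] = 10^(pH − pKa) = 10^(8.01 − 7.59) = 10^0.42 = 2.63.
Fraction as HOCl = 1 / (1 + 2.63) = 0.2755.
OCl⁻ = (1 − 0.2755) × 7.25 ppm = 5.253 ppm.

5.25 ppm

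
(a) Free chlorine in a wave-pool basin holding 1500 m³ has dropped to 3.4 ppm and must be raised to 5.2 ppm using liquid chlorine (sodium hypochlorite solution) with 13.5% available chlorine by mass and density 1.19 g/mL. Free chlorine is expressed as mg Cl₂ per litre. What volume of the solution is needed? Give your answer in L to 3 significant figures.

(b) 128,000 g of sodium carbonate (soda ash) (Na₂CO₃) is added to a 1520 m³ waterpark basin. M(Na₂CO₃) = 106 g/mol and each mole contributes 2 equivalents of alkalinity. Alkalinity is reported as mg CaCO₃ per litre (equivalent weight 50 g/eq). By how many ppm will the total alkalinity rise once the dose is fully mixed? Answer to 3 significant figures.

(a) 16.8 L; (b) 79.4 ppm

(a) Volume: 1500 m³ = 1,500,000 L.
(a) Chlorine deficit: 5.2 − 3.4 = 1.8 ppm = 1.8 mg/L as Cl₂.
(a) Cl₂ equivalent needed: 1.8 mg/L × 1,500,000 L = 2,700,000 mg = 2700 g.
(a) Product at 13.5% available chlorine: 2700 / 0.135 = 20,000 g.
(a) Volume at density 1.19 g/mL: 20,000 g ÷ 1.19 g/mL = 16,810 mL.

(b) Volume: 1520 m³ = 1,520,000 L.
(b) Moles of Na₂CO₃: 128,000 g ÷ 106 g/mol = 1208 mol → 2415 eq of alkalinity.
(b) As CaCO₃: 2415 eq × 50 g/eq = 120,800 g.
(b) Rise: 120,800 g / 1,520,000 L × 1000 = 79.44 mg/L.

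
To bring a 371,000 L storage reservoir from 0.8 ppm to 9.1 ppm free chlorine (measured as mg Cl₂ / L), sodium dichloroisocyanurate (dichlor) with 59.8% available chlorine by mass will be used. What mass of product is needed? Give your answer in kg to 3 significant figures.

Chlorine deficit: 9.1 − 0.8 = 8.3 ppm = 8.3 mg/L as Cl₂.
Cl₂ equivalent needed: 8.3 mg/L × 371,000 L = 3,079,000 mg = 3079 g.
Product at 59.8% available chlorine: 3079 / 0.598 = 5149 g.

5.15 kg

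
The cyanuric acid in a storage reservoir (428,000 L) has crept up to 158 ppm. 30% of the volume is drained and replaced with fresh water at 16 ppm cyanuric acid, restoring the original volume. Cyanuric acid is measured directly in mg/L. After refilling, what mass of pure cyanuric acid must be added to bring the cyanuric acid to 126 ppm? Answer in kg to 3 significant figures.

4.54 kg

After draining 30% and refilling: 158 × 0.70 + 16 × 0.30 = 115.4 ppm.
Deficit to target: 126 − 115.4 = 10.6 mg/L.
Mass: 10.6 mg/L × 428,000 L = 4537 g cyanuric acid.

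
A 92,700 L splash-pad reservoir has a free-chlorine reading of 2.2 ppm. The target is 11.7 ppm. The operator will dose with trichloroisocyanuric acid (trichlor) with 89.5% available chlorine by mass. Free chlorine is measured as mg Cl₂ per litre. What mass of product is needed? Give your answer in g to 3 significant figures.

984 g

Chlorine deficit: 11.7 − 2.2 = 9.5 ppm = 9.5 mg/L as Cl₂.
Cl₂ equivalent needed: 9.5 mg/L × 92,700 L = 880,600 mg = 880.6 g.
Product at 89.5% available chlorine: 880.6 / 0.895 = 984 g.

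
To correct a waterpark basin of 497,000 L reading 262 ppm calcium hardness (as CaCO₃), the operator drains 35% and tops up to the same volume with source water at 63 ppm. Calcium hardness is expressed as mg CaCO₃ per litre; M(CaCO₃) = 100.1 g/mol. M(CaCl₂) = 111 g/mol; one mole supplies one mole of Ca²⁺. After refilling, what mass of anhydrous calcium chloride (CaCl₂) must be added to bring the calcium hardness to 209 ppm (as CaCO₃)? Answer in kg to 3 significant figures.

9.18 kg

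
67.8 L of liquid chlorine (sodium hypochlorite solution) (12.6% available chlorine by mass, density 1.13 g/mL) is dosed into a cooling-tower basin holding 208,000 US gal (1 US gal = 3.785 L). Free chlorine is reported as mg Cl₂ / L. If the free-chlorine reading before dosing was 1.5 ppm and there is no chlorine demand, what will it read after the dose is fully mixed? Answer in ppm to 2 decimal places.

Volume: 208,000 US gal × 3.785 L/gal = 787,280 L.
Mass of solution: 67.8 L × 1000 mL/L × 1.13 g/mL = 76,610 g.
Available chlorine delivered: 76,610 g × 0.126 = 9653 g as Cl₂.
Concentration rise: 9653 g / 787,280 L = 12.26 mg/L = 12.26 ppm.
Final FC: 1.5 + 12.26 = 13.76 ppm.

13.76 ppm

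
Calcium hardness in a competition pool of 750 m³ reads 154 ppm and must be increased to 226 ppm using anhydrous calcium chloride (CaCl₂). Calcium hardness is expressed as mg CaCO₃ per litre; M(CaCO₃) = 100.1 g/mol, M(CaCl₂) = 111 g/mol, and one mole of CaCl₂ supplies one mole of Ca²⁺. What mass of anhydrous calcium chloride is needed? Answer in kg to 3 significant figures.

Volume: 750 m³ = 750,000 L.
Hardness to add: (226 − 154) = 72 mg/L as CaCO₃ × 750,000 L = 54,000 g as CaCO₃.
Moles of Ca²⁺ (1 mol Ca²⁺ ≡ 1 mol CaCO₃): 54,000 / 100.1 g/mol = 539.5 mol.
Mass of CaCl₂: 539.5 × 111 = 59,880 g.

59.9 kg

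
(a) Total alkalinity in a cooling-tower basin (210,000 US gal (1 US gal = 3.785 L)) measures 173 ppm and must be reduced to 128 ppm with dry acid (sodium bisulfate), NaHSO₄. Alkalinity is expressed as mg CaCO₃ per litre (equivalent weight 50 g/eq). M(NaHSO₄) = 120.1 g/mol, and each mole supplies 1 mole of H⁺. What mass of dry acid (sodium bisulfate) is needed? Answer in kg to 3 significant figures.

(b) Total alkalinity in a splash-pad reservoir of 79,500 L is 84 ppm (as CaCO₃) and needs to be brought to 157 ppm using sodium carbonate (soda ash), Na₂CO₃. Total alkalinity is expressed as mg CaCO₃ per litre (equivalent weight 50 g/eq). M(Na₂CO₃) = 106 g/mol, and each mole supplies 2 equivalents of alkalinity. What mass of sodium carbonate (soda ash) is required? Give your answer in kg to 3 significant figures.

(a) Volume: 210,000 US gal × 3.785 L/gal = 794,850 L.
(a) Alkalinity to neutralize: (173 − 128) = 45 mg/L as CaCO₃ × 794,850 L = 35,770 g as CaCO₃.
(a) Equivalents of H⁺ required: 35,770 ÷ 50 g/eq = 715.4 eq = 715.4 mol NaHSO₄.
(a) Mass of NaHSO₄: 715.4 × 120.1 = 85,920 g.

(b) Alkalinity to add: (157 − 84) = 73 mg/L as CaCO₃ × 79,500 L = 5804 g as CaCO₃.
(b) Equivalents: 5804 g ÷ 50 g/eq = 116.1 eq.
(b) Each mole of Na₂CO₃ supplies 2 eq, so 116.1 / 2 = 58.03 mol.
(b) Mass: 58.03 mol × 106 g/mol = 6152 g.

(a) 85.9 kg; (b) 6.15 kg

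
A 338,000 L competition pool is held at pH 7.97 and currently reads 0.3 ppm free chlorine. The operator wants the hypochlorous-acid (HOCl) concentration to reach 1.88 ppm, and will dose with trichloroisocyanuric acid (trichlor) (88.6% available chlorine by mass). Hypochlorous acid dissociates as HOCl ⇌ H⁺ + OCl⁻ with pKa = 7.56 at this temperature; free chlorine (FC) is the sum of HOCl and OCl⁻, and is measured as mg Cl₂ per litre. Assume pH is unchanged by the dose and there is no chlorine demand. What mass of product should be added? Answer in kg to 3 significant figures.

2.45 kg

[OCl⁻]/[HOCl] = 10^(pH − pKa) = 10^(7.97 − 7.56) = 2.57; fraction as HOCl = 1/(1 + 2.57) = 0.2801.
Free chlorine required for 1.88 ppm HOCl: 1.88 / 0.2801 = 6.712 ppm.
FC to add: 6.712 − 0.3 = 6.412 mg/L as Cl₂.
Cl₂ equivalent: 6.412 mg/L × 338,000 L = 2167 g.
Product at 88.6% available Cl: 2167 / 0.886 = 2446 g.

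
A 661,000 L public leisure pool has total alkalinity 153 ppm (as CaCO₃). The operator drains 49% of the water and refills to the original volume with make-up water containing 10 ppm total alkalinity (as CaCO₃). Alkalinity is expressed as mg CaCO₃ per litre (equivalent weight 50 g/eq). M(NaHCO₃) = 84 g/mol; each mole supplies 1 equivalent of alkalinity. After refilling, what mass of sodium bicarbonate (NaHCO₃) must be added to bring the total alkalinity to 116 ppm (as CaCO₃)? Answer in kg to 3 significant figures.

36.7 kg

After draining 49% and refilling: 153 × 0.51 + 10 × 0.49 = 82.93 ppm.
Deficit to target: 116 − 82.93 = 33.07 mg/L.
As CaCO₃: 33.07 mg/L × 661,000 L = 21,860 g; ÷ 50 g/eq ÷ 1 = 437.2 mol NaHCO₃.
Mass: 437.2 × 84 = 36,720 g.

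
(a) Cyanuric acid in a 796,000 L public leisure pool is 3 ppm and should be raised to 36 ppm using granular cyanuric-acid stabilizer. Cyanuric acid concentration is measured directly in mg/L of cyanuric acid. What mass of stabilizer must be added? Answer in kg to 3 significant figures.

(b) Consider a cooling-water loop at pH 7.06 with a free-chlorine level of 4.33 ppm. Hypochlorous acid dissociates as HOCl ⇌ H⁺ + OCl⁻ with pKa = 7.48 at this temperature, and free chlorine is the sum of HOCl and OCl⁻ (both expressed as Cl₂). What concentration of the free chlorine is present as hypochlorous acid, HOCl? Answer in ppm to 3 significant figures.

(a) CYA to add: (36 − 3) = 33 mg/L × 796,000 L = 26,270 g cyanuric acid.

(b) [OCl⁻]/[HOCl] = 10^(pH − pKa) = 10^(7.06 − 7.48) = 10^-0.42 = 0.3802.
(b) Fraction as HOCl = 1 / (1 + 0.3802) = 0.7245.
(b) HOCl = 0.7245 × 4.33 ppm = 3.137 ppm.

(a) 26.3 kg; (b) 3.14 ppm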